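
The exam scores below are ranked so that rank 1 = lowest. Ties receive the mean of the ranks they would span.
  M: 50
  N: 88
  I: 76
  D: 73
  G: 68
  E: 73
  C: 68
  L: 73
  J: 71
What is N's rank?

Sorted (ascending): 50, 68, 68, 71, 73, 73, 73, 76, 88
The 2 values of 68 occupy positions 2–3 → average rank (2+3)/2 = 2.5.
The 3 values of 73 occupy positions 5–7 → average rank 6.
N has value 88 → rank 9.

9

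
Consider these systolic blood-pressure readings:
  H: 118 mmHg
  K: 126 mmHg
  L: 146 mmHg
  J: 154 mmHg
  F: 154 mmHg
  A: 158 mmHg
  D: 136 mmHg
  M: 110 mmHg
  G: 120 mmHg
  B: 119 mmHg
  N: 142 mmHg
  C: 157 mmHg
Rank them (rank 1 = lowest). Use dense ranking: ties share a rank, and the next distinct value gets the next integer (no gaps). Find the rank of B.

Sorted (ascending): 110, 118, 119, 120, 126, 136, 142, 146, 154, 154, 157, 158
The 2 values of 154 share dense rank 9.
Remaining distinct values take the next consecutive integers.
B has value 119 mmHg → rank 3.

3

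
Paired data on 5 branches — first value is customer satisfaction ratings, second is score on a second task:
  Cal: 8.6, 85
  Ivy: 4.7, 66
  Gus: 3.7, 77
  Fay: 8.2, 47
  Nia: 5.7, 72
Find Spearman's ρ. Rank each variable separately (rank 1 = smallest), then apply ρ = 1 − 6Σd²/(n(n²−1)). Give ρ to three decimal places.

0.100

Ranks of variable 1: 5, 2, 1, 4, 3
Ranks of variable 2: 5, 2, 4, 1, 3
d = r₁ − r₂: 0, 0, -3, 3, 0
d²: 0, 0, 9, 9, 0; Σd² = 18
ρ = 1 − 6·18/(5·24) = 1 − 108/120 = 0.100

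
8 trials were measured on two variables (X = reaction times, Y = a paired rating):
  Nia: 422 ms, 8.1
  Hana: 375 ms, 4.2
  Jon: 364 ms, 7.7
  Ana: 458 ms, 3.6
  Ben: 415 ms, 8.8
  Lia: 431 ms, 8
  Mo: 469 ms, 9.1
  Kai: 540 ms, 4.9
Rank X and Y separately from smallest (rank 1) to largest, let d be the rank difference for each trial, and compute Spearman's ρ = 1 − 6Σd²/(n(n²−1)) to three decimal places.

Ranks of variable 1: 4, 2, 1, 6, 3, 5, 7, 8
Ranks of variable 2: 6, 2, 4, 1, 7, 5, 8, 3
d = r₁ − r₂: -2, 0, -3, 5, -4, 0, -1, 5
d²: 4, 0, 9, 25, 16, 0, 1, 25; Σd² = 80
ρ = 1 − 6·80/(8·63) = 1 − 480/504 = 0.048

0.048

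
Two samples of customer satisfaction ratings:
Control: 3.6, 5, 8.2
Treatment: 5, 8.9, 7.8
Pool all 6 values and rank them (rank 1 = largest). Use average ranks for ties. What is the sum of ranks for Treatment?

8.5

Sorted (descending): 8.9, 8.2, 7.8, 5, 5, 3.6
The 2 values of 5 occupy positions 4–5 → average rank (4+5)/2 = 4.5.
Treatment values → pooled ranks: 5→4.5, 8.9→1, 7.8→3
Rank sum = 4.5 + 1 + 3 = 8.5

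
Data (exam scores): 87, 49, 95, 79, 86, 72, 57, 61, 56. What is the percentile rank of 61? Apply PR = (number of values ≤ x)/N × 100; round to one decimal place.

N = 9.
Strictly below 61: 3. Equal to 61: 1.
PR = 4/9 × 100 = 44.4

44.4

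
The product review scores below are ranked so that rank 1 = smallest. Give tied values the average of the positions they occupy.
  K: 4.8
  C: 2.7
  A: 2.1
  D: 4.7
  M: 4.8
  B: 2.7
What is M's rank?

Sorted (ascending): 2.1, 2.7, 2.7, 4.7, 4.8, 4.8
The 2 values of 2.7 occupy positions 2–3 → average rank (2+3)/2 = 2.5.
The 2 values of 4.8 occupy positions 5–6 → average rank (5+6)/2 = 5.5.
M has value 4.8 → rank 5.5.

5.5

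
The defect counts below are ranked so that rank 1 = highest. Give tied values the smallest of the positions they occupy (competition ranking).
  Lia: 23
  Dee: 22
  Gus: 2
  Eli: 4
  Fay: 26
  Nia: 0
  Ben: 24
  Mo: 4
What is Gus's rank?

Sorted (descending): 26, 24, 23, 22, 4, 4, 2, 0
The 2 values of 4 occupy positions 5–6 → each gets rank 5.
Gus has value 2 → rank 7.

7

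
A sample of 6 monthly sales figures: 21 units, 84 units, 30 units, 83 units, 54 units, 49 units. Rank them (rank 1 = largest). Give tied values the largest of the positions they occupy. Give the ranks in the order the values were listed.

Sorted (descending): 84, 83, 54, 49, 30, 21
No ties — each value takes its position as its rank.

6, 1, 5, 2, 3, 4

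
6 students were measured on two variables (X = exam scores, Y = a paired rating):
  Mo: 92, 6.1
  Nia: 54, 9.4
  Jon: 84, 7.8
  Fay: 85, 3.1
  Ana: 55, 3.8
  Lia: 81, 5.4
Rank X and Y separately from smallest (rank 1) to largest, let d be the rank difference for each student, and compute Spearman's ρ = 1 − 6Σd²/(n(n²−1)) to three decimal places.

Ranks of variable 1: 6, 1, 4, 5, 2, 3
Ranks of variable 2: 4, 6, 5, 1, 2, 3
d = r₁ − r₂: 2, -5, -1, 4, 0, 0
d²: 4, 25, 1, 16, 0, 0; Σd² = 46
ρ = 1 − 6·46/(6·35) = 1 − 276/210 = -0.314

-0.314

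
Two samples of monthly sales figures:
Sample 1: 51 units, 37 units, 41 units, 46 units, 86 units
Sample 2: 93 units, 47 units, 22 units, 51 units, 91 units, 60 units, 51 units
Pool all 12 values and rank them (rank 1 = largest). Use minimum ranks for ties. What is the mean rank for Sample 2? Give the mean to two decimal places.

5.29

Sorted (descending): 93, 91, 86, 60, 51, 51, 51, 47, 46, 41, 37, 22
The 3 values of 51 occupy positions 5–7 → each gets rank 5.
Sample 2 values → pooled ranks: 93→1, 47→8, 22→12, 51→5, 91→2, 60→4, 51→5
Mean rank = (1 + 8 + 12 + 5 + 2 + 4 + 5) / 7 = 5.29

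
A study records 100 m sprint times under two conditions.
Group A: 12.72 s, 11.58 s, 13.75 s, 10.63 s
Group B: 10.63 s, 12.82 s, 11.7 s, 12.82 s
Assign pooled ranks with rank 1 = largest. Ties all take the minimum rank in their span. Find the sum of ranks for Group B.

Sorted (descending): 13.75, 12.82, 12.82, 12.72, 11.7, 11.58, 10.63, 10.63
The 2 values of 12.82 occupy positions 2–3 → each gets rank 2.
The 2 values of 10.63 occupy positions 7–8 → each gets rank 7.
Group B values → pooled ranks: 10.63→7, 12.82→2, 11.7→5, 12.82→2
Rank sum = 7 + 2 + 5 + 2 = 16

16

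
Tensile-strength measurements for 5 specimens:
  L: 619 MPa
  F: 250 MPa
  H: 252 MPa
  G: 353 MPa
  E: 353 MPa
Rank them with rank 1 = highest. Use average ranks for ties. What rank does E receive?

Sorted (descending): 619, 353, 353, 252, 250
The 2 values of 353 occupy positions 2–3 → average rank (2+3)/2 = 2.5.
E has value 353 MPa → rank 2.5.

2.5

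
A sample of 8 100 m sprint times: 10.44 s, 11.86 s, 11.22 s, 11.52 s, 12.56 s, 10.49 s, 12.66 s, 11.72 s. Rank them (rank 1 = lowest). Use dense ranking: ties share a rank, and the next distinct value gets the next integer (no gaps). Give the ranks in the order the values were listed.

Sorted (ascending): 10.44, 10.49, 11.22, 11.52, 11.72, 11.86, 12.56, 12.66
No ties — each value takes its position as its rank.

1, 6, 3, 4, 7, 2, 8, 5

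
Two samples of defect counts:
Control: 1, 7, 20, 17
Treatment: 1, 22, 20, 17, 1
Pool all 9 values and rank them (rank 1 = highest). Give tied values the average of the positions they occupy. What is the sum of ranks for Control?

21

Sorted (descending): 22, 20, 20, 17, 17, 7, 1, 1, 1
The 2 values of 20 occupy positions 2–3 → average rank (2+3)/2 = 2.5.
The 2 values of 17 occupy positions 4–5 → average rank (4+5)/2 = 4.5.
The 3 values of 1 occupy positions 7–9 → average rank 8.
Control values → pooled ranks: 1→8, 7→6, 20→2.5, 17→4.5
Rank sum = 8 + 6 + 2.5 + 4.5 = 21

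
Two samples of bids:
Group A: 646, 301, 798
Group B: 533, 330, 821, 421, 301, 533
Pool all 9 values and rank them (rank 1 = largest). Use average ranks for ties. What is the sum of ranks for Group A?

13.5

Sorted (descending): 821, 798, 646, 533, 533, 421, 330, 301, 301
The 2 values of 533 occupy positions 4–5 → average rank (4+5)/2 = 4.5.
The 2 values of 301 occupy positions 8–9 → average rank (8+9)/2 = 8.5.
Group A values → pooled ranks: 646→3, 301→8.5, 798→2
Rank sum = 3 + 8.5 + 2 = 13.5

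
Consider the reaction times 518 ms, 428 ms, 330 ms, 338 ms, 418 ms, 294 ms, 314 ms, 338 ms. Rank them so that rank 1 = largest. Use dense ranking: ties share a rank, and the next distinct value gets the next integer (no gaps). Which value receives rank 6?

314

Sorted (descending): 518, 428, 418, 338, 338, 330, 314, 294
The 2 values of 338 share dense rank 4.
Remaining distinct values take the next consecutive integers.
Rank 6 → value 314.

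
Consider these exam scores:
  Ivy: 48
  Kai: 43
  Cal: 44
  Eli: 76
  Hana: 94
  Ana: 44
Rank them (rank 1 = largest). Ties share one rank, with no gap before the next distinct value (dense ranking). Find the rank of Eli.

Sorted (descending): 94, 76, 48, 44, 44, 43
The 2 values of 44 share dense rank 4.
Remaining distinct values take the next consecutive integers.
Eli has value 76 → rank 2.

2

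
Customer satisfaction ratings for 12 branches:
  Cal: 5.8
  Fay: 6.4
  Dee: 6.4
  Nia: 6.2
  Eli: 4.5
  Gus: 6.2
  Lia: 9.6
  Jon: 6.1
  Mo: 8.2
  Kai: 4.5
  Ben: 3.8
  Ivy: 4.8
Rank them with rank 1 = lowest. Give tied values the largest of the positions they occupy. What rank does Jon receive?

6

Sorted (ascending): 3.8, 4.5, 4.5, 4.8, 5.8, 6.1, 6.2, 6.2, 6.4, 6.4, 8.2, 9.6
The 2 values of 4.5 occupy positions 2–3 → each gets rank 3.
The 2 values of 6.2 occupy positions 7–8 → each gets rank 8.
The 2 values of 6.4 occupy positions 9–10 → each gets rank 10.
Jon has value 6.1 → rank 6.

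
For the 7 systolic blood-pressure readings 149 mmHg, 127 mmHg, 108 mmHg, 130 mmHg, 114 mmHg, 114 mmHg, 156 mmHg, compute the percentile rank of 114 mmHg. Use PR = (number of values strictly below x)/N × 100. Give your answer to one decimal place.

14.3

N = 7.
Strictly below 114: 1. Equal to 114: 2.
PR = 1/7 × 100 = 14.3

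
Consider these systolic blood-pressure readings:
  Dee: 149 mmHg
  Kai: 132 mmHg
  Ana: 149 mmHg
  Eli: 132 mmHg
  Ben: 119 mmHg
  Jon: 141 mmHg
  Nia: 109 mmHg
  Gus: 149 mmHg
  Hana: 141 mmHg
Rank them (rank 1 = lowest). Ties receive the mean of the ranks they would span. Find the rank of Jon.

Sorted (ascending): 109, 119, 132, 132, 141, 141, 149, 149, 149
The 2 values of 132 occupy positions 3–4 → average rank (3+4)/2 = 3.5.
The 2 values of 141 occupy positions 5–6 → average rank (5+6)/2 = 5.5.
The 3 values of 149 occupy positions 7–9 → average rank 8.
Jon has value 141 mmHg → rank 5.5.

5.5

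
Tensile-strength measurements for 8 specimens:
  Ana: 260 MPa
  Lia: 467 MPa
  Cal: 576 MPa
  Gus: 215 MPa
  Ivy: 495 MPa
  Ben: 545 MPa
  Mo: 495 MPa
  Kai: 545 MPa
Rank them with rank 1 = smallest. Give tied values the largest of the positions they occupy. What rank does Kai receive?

7

Sorted (ascending): 215, 260, 467, 495, 495, 545, 545, 576
The 2 values of 495 occupy positions 4–5 → each gets rank 5.
The 2 values of 545 occupy positions 6–7 → each gets rank 7.
Kai has value 545 MPa → rank 7.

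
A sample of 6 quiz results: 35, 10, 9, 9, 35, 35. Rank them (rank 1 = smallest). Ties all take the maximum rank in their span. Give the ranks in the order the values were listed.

6, 3, 2, 2, 6, 6

Sorted (ascending): 9, 9, 10, 35, 35, 35
The 2 values of 9 occupy positions 1–2 → each gets rank 2.
The 3 values of 35 occupy positions 4–6 → each gets rank 6.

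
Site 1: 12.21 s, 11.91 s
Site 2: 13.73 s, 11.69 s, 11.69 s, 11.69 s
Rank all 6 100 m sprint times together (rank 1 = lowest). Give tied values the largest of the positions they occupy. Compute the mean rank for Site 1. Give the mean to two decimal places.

Sorted (ascending): 11.69, 11.69, 11.69, 11.91, 12.21, 13.73
The 3 values of 11.69 occupy positions 1–3 → each gets rank 3.
Site 1 values → pooled ranks: 12.21→5, 11.91→4
Mean rank = (5 + 4) / 2 = 4.50

4.50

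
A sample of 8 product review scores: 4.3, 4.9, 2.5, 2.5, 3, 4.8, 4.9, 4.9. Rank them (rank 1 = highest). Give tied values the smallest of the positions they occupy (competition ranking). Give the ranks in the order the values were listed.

5, 1, 7, 7, 6, 4, 1, 1

Sorted (descending): 4.9, 4.9, 4.9, 4.8, 4.3, 3, 2.5, 2.5
The 3 values of 4.9 occupy positions 1–3 → each gets rank 1.
The 2 values of 2.5 occupy positions 7–8 → each gets rank 7.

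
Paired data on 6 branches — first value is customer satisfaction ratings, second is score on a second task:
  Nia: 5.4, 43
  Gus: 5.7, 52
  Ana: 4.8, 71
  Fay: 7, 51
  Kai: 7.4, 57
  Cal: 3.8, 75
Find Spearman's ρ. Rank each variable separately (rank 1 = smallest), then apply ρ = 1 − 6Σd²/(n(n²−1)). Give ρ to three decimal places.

Ranks of variable 1: 3, 4, 2, 5, 6, 1
Ranks of variable 2: 1, 3, 5, 2, 4, 6
d = r₁ − r₂: 2, 1, -3, 3, 2, -5
d²: 4, 1, 9, 9, 4, 25; Σd² = 52
ρ = 1 − 6·52/(6·35) = 1 − 312/210 = -0.486

-0.486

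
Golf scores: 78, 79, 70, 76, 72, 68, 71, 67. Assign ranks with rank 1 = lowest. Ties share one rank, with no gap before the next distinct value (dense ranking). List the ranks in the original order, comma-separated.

Sorted (ascending): 67, 68, 70, 71, 72, 76, 78, 79
No ties — each value takes its position as its rank.

7, 8, 3, 6, 5, 2, 4, 1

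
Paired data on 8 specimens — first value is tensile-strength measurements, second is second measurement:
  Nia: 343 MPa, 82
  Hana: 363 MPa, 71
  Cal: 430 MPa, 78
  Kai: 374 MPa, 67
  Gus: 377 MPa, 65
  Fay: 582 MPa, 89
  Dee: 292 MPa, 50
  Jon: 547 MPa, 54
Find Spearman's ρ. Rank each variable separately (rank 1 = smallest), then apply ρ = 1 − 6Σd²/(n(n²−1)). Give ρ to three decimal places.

Ranks of variable 1: 2, 3, 6, 4, 5, 8, 1, 7
Ranks of variable 2: 7, 5, 6, 4, 3, 8, 1, 2
d = r₁ − r₂: -5, -2, 0, 0, 2, 0, 0, 5
d²: 25, 4, 0, 0, 4, 0, 0, 25; Σd² = 58
ρ = 1 − 6·58/(8·63) = 1 − 348/504 = 0.310

0.310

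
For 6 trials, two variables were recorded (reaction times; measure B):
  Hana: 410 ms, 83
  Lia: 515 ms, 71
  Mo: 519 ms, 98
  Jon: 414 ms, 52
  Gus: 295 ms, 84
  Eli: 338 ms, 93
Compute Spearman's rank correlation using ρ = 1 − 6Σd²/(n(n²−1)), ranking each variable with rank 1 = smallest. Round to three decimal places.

-0.029

Ranks of variable 1: 3, 5, 6, 4, 1, 2
Ranks of variable 2: 3, 2, 6, 1, 4, 5
d = r₁ − r₂: 0, 3, 0, 3, -3, -3
d²: 0, 9, 0, 9, 9, 9; Σd² = 36
ρ = 1 − 6·36/(6·35) = 1 − 216/210 = -0.029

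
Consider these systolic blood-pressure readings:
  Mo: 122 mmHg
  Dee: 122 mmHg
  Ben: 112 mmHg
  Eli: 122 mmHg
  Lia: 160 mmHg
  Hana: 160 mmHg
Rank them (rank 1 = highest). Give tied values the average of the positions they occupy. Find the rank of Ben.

6

Sorted (descending): 160, 160, 122, 122, 122, 112
The 2 values of 160 occupy positions 1–2 → average rank (1+2)/2 = 1.5.
The 3 values of 122 occupy positions 3–5 → average rank 4.
Ben has value 112 mmHg → rank 6.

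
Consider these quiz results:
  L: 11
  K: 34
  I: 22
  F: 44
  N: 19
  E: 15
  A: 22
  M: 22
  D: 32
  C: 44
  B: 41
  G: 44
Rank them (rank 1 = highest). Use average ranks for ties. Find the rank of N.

Sorted (descending): 44, 44, 44, 41, 34, 32, 22, 22, 22, 19, 15, 11
The 3 values of 44 occupy positions 1–3 → average rank 2.
The 3 values of 22 occupy positions 7–9 → average rank 8.
N has value 19 → rank 10.

10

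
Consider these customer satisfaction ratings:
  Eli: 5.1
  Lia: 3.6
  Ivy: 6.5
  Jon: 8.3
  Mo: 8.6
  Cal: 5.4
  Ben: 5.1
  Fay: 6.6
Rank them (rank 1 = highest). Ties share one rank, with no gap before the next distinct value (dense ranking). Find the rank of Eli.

6

Sorted (descending): 8.6, 8.3, 6.6, 6.5, 5.4, 5.1, 5.1, 3.6
The 2 values of 5.1 share dense rank 6.
Remaining distinct values take the next consecutive integers.
Eli has value 5.1 → rank 6.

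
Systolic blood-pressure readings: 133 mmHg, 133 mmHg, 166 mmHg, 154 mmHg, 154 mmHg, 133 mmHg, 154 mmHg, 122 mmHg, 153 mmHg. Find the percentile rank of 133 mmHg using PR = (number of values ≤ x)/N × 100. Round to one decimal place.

N = 9.
Strictly below 133: 1. Equal to 133: 3.
PR = 4/9 × 100 = 44.4

44.4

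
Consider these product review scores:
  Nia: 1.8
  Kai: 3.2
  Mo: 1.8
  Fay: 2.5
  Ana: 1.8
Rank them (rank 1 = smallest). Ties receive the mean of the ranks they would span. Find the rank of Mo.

2

Sorted (ascending): 1.8, 1.8, 1.8, 2.5, 3.2
The 3 values of 1.8 occupy positions 1–3 → average rank 2.
Mo has value 1.8 → rank 2.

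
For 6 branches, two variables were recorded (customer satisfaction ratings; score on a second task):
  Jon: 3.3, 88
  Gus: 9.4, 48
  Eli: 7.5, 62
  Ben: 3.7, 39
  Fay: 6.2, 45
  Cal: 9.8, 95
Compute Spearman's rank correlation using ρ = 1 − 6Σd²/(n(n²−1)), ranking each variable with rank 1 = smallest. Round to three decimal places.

0.371

Ranks of variable 1: 1, 5, 4, 2, 3, 6
Ranks of variable 2: 5, 3, 4, 1, 2, 6
d = r₁ − r₂: -4, 2, 0, 1, 1, 0
d²: 16, 4, 0, 1, 1, 0; Σd² = 22
ρ = 1 − 6·22/(6·35) = 1 − 132/210 = 0.371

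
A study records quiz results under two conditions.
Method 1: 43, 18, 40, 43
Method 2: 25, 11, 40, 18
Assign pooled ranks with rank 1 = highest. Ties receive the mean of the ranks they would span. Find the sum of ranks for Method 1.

13

Sorted (descending): 43, 43, 40, 40, 25, 18, 18, 11
The 2 values of 43 occupy positions 1–2 → average rank (1+2)/2 = 1.5.
The 2 values of 40 occupy positions 3–4 → average rank (3+4)/2 = 3.5.
The 2 values of 18 occupy positions 6–7 → average rank (6+7)/2 = 6.5.
Method 1 values → pooled ranks: 43→1.5, 18→6.5, 40→3.5, 43→1.5
Rank sum = 1.5 + 6.5 + 3.5 + 1.5 = 13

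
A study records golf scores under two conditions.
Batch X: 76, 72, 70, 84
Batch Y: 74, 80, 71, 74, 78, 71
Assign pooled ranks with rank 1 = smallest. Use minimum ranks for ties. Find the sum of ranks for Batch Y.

Sorted (ascending): 70, 71, 71, 72, 74, 74, 76, 78, 80, 84
The 2 values of 71 occupy positions 2–3 → each gets rank 2.
The 2 values of 74 occupy positions 5–6 → each gets rank 5.
Batch Y values → pooled ranks: 74→5, 80→9, 71→2, 74→5, 78→8, 71→2
Rank sum = 5 + 9 + 2 + 5 + 8 + 2 = 31

31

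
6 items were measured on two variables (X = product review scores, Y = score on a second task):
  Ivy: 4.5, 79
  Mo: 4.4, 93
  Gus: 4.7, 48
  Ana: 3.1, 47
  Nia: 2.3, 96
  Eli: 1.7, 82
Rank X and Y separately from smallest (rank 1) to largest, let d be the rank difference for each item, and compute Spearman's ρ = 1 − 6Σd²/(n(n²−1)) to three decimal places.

-0.429

Ranks of variable 1: 5, 4, 6, 3, 2, 1
Ranks of variable 2: 3, 5, 2, 1, 6, 4
d = r₁ − r₂: 2, -1, 4, 2, -4, -3
d²: 4, 1, 16, 4, 16, 9; Σd² = 50
ρ = 1 − 6·50/(6·35) = 1 − 300/210 = -0.429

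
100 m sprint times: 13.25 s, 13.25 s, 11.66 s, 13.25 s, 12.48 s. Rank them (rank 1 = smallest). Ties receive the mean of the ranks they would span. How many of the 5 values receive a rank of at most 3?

2

Sorted (ascending): 11.66, 12.48, 13.25, 13.25, 13.25
The 3 values of 13.25 occupy positions 3–5 → average rank 4.
Ranks ≤ 3: {1, 2} → 2 values.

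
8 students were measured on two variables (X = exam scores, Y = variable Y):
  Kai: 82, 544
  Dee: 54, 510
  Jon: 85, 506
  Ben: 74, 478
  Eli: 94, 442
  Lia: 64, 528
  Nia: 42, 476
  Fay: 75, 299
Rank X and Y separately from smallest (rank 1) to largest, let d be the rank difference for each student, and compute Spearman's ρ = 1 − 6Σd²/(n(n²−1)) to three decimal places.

Ranks of variable 1: 6, 2, 7, 4, 8, 3, 1, 5
Ranks of variable 2: 8, 6, 5, 4, 2, 7, 3, 1
d = r₁ − r₂: -2, -4, 2, 0, 6, -4, -2, 4
d²: 4, 16, 4, 0, 36, 16, 4, 16; Σd² = 96
ρ = 1 − 6·96/(8·63) = 1 − 576/504 = -0.143

-0.143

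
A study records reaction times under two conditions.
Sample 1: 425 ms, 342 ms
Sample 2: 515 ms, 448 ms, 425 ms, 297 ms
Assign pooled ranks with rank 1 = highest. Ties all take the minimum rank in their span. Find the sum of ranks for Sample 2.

12

Sorted (descending): 515, 448, 425, 425, 342, 297
The 2 values of 425 occupy positions 3–4 → each gets rank 3.
Sample 2 values → pooled ranks: 515→1, 448→2, 425→3, 297→6
Rank sum = 1 + 2 + 3 + 6 = 12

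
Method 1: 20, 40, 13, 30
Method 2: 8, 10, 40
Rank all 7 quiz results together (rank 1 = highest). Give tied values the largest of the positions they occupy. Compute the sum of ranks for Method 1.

14

Sorted (descending): 40, 40, 30, 20, 13, 10, 8
The 2 values of 40 occupy positions 1–2 → each gets rank 2.
Method 1 values → pooled ranks: 20→4, 40→2, 13→5, 30→3
Rank sum = 4 + 2 + 5 + 3 = 14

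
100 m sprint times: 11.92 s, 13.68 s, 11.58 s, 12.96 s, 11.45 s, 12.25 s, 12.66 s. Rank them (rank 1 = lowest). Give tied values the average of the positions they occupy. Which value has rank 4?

12.25

Sorted (ascending): 11.45, 11.58, 11.92, 12.25, 12.66, 12.96, 13.68
No ties — each value takes its position as its rank.
Rank 4 → value 12.25.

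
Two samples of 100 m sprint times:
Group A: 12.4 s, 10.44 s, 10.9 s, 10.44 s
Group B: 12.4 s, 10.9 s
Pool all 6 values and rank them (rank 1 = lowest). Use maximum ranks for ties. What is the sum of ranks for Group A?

14

Sorted (ascending): 10.44, 10.44, 10.9, 10.9, 12.4, 12.4
The 2 values of 10.44 occupy positions 1–2 → each gets rank 2.
The 2 values of 10.9 occupy positions 3–4 → each gets rank 4.
The 2 values of 12.4 occupy positions 5–6 → each gets rank 6.
Group A values → pooled ranks: 12.4→6, 10.44→2, 10.9→4, 10.44→2
Rank sum = 6 + 2 + 4 + 2 = 14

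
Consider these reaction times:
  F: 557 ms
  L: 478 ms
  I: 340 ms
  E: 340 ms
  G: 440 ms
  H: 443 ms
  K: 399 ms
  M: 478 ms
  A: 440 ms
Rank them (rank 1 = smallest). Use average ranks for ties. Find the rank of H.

Sorted (ascending): 340, 340, 399, 440, 440, 443, 478, 478, 557
The 2 values of 340 occupy positions 1–2 → average rank (1+2)/2 = 1.5.
The 2 values of 440 occupy positions 4–5 → average rank (4+5)/2 = 4.5.
The 2 values of 478 occupy positions 7–8 → average rank (7+8)/2 = 7.5.
H has value 443 ms → rank 6.

6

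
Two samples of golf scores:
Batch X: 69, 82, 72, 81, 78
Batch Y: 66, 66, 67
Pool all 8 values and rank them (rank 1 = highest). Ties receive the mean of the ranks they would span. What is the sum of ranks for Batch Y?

Sorted (descending): 82, 81, 78, 72, 69, 67, 66, 66
The 2 values of 66 occupy positions 7–8 → average rank (7+8)/2 = 7.5.
Batch Y values → pooled ranks: 66→7.5, 66→7.5, 67→6
Rank sum = 7.5 + 7.5 + 6 = 21

21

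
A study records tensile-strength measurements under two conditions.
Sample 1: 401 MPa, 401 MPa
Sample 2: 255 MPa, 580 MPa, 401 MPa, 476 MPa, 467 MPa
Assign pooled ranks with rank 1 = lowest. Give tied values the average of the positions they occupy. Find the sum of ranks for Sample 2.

Sorted (ascending): 255, 401, 401, 401, 467, 476, 580
The 3 values of 401 occupy positions 2–4 → average rank 3.
Sample 2 values → pooled ranks: 255→1, 580→7, 401→3, 476→6, 467→5
Rank sum = 1 + 7 + 3 + 6 + 5 = 22

22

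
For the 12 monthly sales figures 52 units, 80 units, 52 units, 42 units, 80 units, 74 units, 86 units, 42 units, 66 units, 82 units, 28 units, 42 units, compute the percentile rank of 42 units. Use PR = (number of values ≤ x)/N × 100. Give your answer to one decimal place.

N = 12.
Strictly below 42: 1. Equal to 42: 3.
PR = 4/12 × 100 = 33.3

33.3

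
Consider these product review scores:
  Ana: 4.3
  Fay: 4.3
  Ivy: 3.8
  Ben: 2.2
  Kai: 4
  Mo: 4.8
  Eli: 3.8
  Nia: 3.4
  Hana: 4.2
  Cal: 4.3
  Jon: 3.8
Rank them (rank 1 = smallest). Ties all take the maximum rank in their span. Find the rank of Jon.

Sorted (ascending): 2.2, 3.4, 3.8, 3.8, 3.8, 4, 4.2, 4.3, 4.3, 4.3, 4.8
The 3 values of 3.8 occupy positions 3–5 → each gets rank 5.
The 3 values of 4.3 occupy positions 8–10 → each gets rank 10.
Jon has value 3.8 → rank 5.

5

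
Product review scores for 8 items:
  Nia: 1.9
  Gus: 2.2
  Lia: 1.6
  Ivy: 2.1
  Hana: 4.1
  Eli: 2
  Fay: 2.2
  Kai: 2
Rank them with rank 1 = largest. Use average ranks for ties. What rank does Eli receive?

5.5

Sorted (descending): 4.1, 2.2, 2.2, 2.1, 2, 2, 1.9, 1.6
The 2 values of 2.2 occupy positions 2–3 → average rank (2+3)/2 = 2.5.
The 2 values of 2 occupy positions 5–6 → average rank (5+6)/2 = 5.5.
Eli has value 2 → rank 5.5.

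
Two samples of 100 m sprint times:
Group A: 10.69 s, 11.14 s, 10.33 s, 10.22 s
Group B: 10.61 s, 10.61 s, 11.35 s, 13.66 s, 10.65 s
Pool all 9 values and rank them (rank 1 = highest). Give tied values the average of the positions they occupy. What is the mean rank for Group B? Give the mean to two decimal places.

Sorted (descending): 13.66, 11.35, 11.14, 10.69, 10.65, 10.61, 10.61, 10.33, 10.22
The 2 values of 10.61 occupy positions 6–7 → average rank (6+7)/2 = 6.5.
Group B values → pooled ranks: 10.61→6.5, 10.61→6.5, 11.35→2, 13.66→1, 10.65→5
Mean rank = (6.5 + 6.5 + 2 + 1 + 5) / 5 = 4.20

4.20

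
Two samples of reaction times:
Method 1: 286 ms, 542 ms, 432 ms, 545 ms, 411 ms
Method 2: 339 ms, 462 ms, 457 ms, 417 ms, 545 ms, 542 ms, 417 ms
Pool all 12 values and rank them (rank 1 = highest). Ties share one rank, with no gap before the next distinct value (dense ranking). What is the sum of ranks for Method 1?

24

Sorted (descending): 545, 545, 542, 542, 462, 457, 432, 417, 417, 411, 339, 286
The 2 values of 545 share dense rank 1.
The 2 values of 542 share dense rank 2.
The 2 values of 417 share dense rank 6.
Remaining distinct values take the next consecutive integers.
Method 1 values → pooled ranks: 286→9, 542→2, 432→5, 545→1, 411→7
Rank sum = 9 + 2 + 5 + 1 + 7 = 24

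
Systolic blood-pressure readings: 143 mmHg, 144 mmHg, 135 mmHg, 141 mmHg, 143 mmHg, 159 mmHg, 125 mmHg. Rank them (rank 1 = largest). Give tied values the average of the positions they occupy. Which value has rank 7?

Sorted (descending): 159, 144, 143, 143, 141, 135, 125
The 2 values of 143 occupy positions 3–4 → average rank (3+4)/2 = 3.5.
Rank 7 → value 125.

125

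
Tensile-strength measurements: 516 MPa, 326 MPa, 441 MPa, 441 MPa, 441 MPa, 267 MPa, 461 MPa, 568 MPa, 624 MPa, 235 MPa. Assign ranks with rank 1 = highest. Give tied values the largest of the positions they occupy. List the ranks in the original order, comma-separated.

Sorted (descending): 624, 568, 516, 461, 441, 441, 441, 326, 267, 235
The 3 values of 441 occupy positions 5–7 → each gets rank 7.

3, 8, 7, 7, 7, 9, 4, 2, 1, 10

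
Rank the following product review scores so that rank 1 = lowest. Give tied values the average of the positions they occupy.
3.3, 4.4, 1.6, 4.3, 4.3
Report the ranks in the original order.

Sorted (ascending): 1.6, 3.3, 4.3, 4.3, 4.4
The 2 values of 4.3 occupy positions 3–4 → average rank (3+4)/2 = 3.5.

2, 5, 1, 3.5, 3.5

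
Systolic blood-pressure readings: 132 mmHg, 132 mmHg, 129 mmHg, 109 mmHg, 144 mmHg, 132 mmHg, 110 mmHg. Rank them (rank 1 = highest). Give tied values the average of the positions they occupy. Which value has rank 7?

Sorted (descending): 144, 132, 132, 132, 129, 110, 109
The 3 values of 132 occupy positions 2–4 → average rank 3.
Rank 7 → value 109.

109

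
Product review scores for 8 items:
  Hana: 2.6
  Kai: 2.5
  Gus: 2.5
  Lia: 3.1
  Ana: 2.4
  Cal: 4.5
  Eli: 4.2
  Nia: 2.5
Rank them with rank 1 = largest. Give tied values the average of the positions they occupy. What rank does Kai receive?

Sorted (descending): 4.5, 4.2, 3.1, 2.6, 2.5, 2.5, 2.5, 2.4
The 3 values of 2.5 occupy positions 5–7 → average rank 6.
Kai has value 2.5 → rank 6.

6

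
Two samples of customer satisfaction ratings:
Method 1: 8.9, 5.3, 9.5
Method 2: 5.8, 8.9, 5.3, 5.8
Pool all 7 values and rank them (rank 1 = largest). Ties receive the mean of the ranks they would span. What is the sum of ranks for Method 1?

Sorted (descending): 9.5, 8.9, 8.9, 5.8, 5.8, 5.3, 5.3
The 2 values of 8.9 occupy positions 2–3 → average rank (2+3)/2 = 2.5.
The 2 values of 5.8 occupy positions 4–5 → average rank (4+5)/2 = 4.5.
The 2 values of 5.3 occupy positions 6–7 → average rank (6+7)/2 = 6.5.
Method 1 values → pooled ranks: 8.9→2.5, 5.3→6.5, 9.5→1
Rank sum = 2.5 + 6.5 + 1 = 10

10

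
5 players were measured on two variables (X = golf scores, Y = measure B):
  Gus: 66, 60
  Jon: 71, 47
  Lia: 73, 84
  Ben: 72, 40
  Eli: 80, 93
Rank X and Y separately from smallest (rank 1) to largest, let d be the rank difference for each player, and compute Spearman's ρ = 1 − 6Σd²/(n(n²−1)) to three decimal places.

0.600

Ranks of variable 1: 1, 2, 4, 3, 5
Ranks of variable 2: 3, 2, 4, 1, 5
d = r₁ − r₂: -2, 0, 0, 2, 0
d²: 4, 0, 0, 4, 0; Σd² = 8
ρ = 1 − 6·8/(5·24) = 1 − 48/120 = 0.600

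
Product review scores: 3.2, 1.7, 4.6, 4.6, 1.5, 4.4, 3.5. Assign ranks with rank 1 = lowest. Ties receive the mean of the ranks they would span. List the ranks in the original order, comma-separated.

3, 2, 6.5, 6.5, 1, 5, 4

Sorted (ascending): 1.5, 1.7, 3.2, 3.5, 4.4, 4.6, 4.6
The 2 values of 4.6 occupy positions 6–7 → average rank (6+7)/2 = 6.5.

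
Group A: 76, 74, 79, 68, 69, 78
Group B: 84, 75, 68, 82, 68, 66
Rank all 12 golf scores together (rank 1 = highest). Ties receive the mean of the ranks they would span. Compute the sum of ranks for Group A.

37

Sorted (descending): 84, 82, 79, 78, 76, 75, 74, 69, 68, 68, 68, 66
The 3 values of 68 occupy positions 9–11 → average rank 10.
Group A values → pooled ranks: 76→5, 74→7, 79→3, 68→10, 69→8, 78→4
Rank sum = 5 + 7 + 3 + 10 + 8 + 4 = 37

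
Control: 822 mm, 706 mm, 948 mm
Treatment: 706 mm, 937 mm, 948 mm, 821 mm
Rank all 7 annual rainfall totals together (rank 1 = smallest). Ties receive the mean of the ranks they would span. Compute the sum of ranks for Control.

12

Sorted (ascending): 706, 706, 821, 822, 937, 948, 948
The 2 values of 706 occupy positions 1–2 → average rank (1+2)/2 = 1.5.
The 2 values of 948 occupy positions 6–7 → average rank (6+7)/2 = 6.5.
Control values → pooled ranks: 822→4, 706→1.5, 948→6.5
Rank sum = 4 + 1.5 + 6.5 = 12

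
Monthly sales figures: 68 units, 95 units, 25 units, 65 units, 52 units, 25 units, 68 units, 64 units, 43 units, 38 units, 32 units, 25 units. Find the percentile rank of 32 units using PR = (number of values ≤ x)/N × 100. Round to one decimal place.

N = 12.
Strictly below 32: 3. Equal to 32: 1.
PR = 4/12 × 100 = 33.3

33.3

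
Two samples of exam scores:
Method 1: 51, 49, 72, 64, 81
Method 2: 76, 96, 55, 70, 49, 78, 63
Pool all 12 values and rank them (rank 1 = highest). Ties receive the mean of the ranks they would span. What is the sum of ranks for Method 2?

42.5

Sorted (descending): 96, 81, 78, 76, 72, 70, 64, 63, 55, 51, 49, 49
The 2 values of 49 occupy positions 11–12 → average rank (11+12)/2 = 11.5.
Method 2 values → pooled ranks: 76→4, 96→1, 55→9, 70→6, 49→11.5, 78→3, 63→8
Rank sum = 4 + 1 + 9 + 6 + 11.5 + 3 + 8 = 42.5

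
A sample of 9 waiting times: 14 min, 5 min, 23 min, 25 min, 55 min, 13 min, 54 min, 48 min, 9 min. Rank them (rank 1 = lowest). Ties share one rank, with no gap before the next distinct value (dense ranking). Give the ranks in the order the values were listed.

Sorted (ascending): 5, 9, 13, 14, 23, 25, 48, 54, 55
No ties — each value takes its position as its rank.

4, 1, 5, 6, 9, 3, 8, 7, 2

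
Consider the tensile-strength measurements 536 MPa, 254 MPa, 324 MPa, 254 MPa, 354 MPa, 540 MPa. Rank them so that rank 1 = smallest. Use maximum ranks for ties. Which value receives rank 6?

540

Sorted (ascending): 254, 254, 324, 354, 536, 540
The 2 values of 254 occupy positions 1–2 → each gets rank 2.
Rank 6 → value 540.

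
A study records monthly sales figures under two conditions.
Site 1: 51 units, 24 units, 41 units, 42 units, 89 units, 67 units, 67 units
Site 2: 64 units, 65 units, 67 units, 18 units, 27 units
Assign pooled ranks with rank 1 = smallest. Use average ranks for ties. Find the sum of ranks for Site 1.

Sorted (ascending): 18, 24, 27, 41, 42, 51, 64, 65, 67, 67, 67, 89
The 3 values of 67 occupy positions 9–11 → average rank 10.
Site 1 values → pooled ranks: 51→6, 24→2, 41→4, 42→5, 89→12, 67→10, 67→10
Rank sum = 6 + 2 + 4 + 5 + 12 + 10 + 10 = 49

49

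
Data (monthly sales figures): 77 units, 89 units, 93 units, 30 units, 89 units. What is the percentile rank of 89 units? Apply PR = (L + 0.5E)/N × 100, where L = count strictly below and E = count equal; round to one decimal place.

N = 5.
Strictly below 89: 2. Equal to 89: 2.
PR = (2 + 0.5·2)/5 × 100 = 60.0

60.0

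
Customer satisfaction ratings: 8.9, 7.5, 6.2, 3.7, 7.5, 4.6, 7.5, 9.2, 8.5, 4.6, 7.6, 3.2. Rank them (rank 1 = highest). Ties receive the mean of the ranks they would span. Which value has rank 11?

3.7

Sorted (descending): 9.2, 8.9, 8.5, 7.6, 7.5, 7.5, 7.5, 6.2, 4.6, 4.6, 3.7, 3.2
The 3 values of 7.5 occupy positions 5–7 → average rank 6.
The 2 values of 4.6 occupy positions 9–10 → average rank (9+10)/2 = 9.5.
Rank 11 → value 3.7.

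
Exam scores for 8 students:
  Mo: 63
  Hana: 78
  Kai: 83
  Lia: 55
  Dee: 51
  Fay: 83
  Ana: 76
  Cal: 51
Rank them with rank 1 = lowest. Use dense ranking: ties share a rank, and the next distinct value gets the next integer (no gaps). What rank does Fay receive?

Sorted (ascending): 51, 51, 55, 63, 76, 78, 83, 83
The 2 values of 51 share dense rank 1.
The 2 values of 83 share dense rank 6.
Remaining distinct values take the next consecutive integers.
Fay has value 83 → rank 6.

6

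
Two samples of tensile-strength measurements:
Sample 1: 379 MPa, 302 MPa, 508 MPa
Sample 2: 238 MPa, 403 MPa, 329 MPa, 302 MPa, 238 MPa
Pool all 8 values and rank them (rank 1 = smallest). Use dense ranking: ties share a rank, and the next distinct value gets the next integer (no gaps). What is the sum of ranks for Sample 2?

12

Sorted (ascending): 238, 238, 302, 302, 329, 379, 403, 508
The 2 values of 238 share dense rank 1.
The 2 values of 302 share dense rank 2.
Remaining distinct values take the next consecutive integers.
Sample 2 values → pooled ranks: 238→1, 403→5, 329→3, 302→2, 238→1
Rank sum = 1 + 5 + 3 + 2 + 1 = 12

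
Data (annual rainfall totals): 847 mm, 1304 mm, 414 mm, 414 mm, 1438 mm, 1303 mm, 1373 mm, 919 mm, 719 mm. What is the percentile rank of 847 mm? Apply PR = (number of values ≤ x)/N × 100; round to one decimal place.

44.4

N = 9.
Strictly below 847: 3. Equal to 847: 1.
PR = 4/9 × 100 = 44.4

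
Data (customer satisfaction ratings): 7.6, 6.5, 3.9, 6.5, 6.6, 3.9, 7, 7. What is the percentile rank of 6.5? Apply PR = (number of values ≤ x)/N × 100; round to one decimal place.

50.0

N = 8.
Strictly below 6.5: 2. Equal to 6.5: 2.
PR = 4/8 × 100 = 50.0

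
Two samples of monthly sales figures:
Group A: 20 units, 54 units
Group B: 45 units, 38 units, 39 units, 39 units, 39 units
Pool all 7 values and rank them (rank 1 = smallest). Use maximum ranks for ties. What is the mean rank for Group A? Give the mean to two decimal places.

4.00

Sorted (ascending): 20, 38, 39, 39, 39, 45, 54
The 3 values of 39 occupy positions 3–5 → each gets rank 5.
Group A values → pooled ranks: 20→1, 54→7
Mean rank = (1 + 7) / 2 = 4.00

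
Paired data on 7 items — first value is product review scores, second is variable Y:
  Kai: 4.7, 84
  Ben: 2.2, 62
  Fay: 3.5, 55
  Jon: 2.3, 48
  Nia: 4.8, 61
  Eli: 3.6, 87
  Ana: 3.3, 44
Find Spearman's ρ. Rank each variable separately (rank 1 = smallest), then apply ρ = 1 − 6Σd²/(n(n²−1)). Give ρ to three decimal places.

Ranks of variable 1: 6, 1, 4, 2, 7, 5, 3
Ranks of variable 2: 6, 5, 3, 2, 4, 7, 1
d = r₁ − r₂: 0, -4, 1, 0, 3, -2, 2
d²: 0, 16, 1, 0, 9, 4, 4; Σd² = 34
ρ = 1 − 6·34/(7·48) = 1 − 204/336 = 0.393

0.393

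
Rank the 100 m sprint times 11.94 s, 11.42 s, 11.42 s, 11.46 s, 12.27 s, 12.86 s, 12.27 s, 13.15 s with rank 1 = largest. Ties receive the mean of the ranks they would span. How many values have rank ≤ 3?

2

Sorted (descending): 13.15, 12.86, 12.27, 12.27, 11.94, 11.46, 11.42, 11.42
The 2 values of 12.27 occupy positions 3–4 → average rank (3+4)/2 = 3.5.
The 2 values of 11.42 occupy positions 7–8 → average rank (7+8)/2 = 7.5.
Ranks ≤ 3: {1, 2} → 2 values.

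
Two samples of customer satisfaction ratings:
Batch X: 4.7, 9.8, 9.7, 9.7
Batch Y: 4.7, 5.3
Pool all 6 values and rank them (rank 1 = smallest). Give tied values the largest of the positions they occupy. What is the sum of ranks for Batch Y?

5

Sorted (ascending): 4.7, 4.7, 5.3, 9.7, 9.7, 9.8
The 2 values of 4.7 occupy positions 1–2 → each gets rank 2.
The 2 values of 9.7 occupy positions 4–5 → each gets rank 5.
Batch Y values → pooled ranks: 4.7→2, 5.3→3
Rank sum = 2 + 3 = 5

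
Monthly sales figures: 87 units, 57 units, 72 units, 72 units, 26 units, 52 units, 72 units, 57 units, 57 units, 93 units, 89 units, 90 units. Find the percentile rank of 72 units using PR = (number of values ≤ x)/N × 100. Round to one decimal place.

N = 12.
Strictly below 72: 5. Equal to 72: 3.
PR = 8/12 × 100 = 66.7

66.7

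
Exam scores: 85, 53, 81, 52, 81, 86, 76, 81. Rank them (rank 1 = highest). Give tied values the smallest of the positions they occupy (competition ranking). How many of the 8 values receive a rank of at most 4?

5

Sorted (descending): 86, 85, 81, 81, 81, 76, 53, 52
The 3 values of 81 occupy positions 3–5 → each gets rank 3.
Ranks ≤ 4: {1, 2, 3, 3, 3} → 5 values.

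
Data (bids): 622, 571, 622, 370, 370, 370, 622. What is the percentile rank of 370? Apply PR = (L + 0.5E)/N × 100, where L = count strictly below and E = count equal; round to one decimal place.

21.4

N = 7.
Strictly below 370: 0. Equal to 370: 3.
PR = (0 + 0.5·3)/7 × 100 = 21.4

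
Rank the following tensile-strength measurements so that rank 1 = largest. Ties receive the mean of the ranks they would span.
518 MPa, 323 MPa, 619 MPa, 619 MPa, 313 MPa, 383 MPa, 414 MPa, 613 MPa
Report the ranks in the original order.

Sorted (descending): 619, 619, 613, 518, 414, 383, 323, 313
The 2 values of 619 occupy positions 1–2 → average rank (1+2)/2 = 1.5.

4, 7, 1.5, 1.5, 8, 6, 5, 3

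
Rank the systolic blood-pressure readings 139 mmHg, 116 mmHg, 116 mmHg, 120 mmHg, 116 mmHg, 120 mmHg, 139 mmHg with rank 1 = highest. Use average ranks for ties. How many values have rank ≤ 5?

Sorted (descending): 139, 139, 120, 120, 116, 116, 116
The 2 values of 139 occupy positions 1–2 → average rank (1+2)/2 = 1.5.
The 2 values of 120 occupy positions 3–4 → average rank (3+4)/2 = 3.5.
The 3 values of 116 occupy positions 5–7 → average rank 6.
Ranks ≤ 5: {1.5, 1.5, 3.5, 3.5} → 4 values.

4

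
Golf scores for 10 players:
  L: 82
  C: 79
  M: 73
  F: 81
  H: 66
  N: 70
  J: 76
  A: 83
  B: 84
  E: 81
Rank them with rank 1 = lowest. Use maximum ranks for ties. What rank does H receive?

Sorted (ascending): 66, 70, 73, 76, 79, 81, 81, 82, 83, 84
The 2 values of 81 occupy positions 6–7 → each gets rank 7.
H has value 66 → rank 1.

1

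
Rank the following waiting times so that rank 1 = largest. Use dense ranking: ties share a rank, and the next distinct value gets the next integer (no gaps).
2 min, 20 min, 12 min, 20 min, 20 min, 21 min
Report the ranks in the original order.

4, 2, 3, 2, 2, 1

Sorted (descending): 21, 20, 20, 20, 12, 2
The 3 values of 20 share dense rank 2.
Remaining distinct values take the next consecutive integers.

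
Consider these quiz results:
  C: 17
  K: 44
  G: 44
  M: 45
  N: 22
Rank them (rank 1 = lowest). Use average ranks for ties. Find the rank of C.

Sorted (ascending): 17, 22, 44, 44, 45
The 2 values of 44 occupy positions 3–4 → average rank (3+4)/2 = 3.5.
C has value 17 → rank 1.

1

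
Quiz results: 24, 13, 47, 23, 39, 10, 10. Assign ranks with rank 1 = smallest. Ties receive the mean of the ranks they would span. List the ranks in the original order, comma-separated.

Sorted (ascending): 10, 10, 13, 23, 24, 39, 47
The 2 values of 10 occupy positions 1–2 → average rank (1+2)/2 = 1.5.

5, 3, 7, 4, 6, 1.5, 1.5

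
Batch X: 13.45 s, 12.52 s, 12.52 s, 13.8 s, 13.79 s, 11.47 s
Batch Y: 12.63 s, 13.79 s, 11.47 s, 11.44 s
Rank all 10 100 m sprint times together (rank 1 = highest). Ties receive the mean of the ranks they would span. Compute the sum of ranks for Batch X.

Sorted (descending): 13.8, 13.79, 13.79, 13.45, 12.63, 12.52, 12.52, 11.47, 11.47, 11.44
The 2 values of 13.79 occupy positions 2–3 → average rank (2+3)/2 = 2.5.
The 2 values of 12.52 occupy positions 6–7 → average rank (6+7)/2 = 6.5.
The 2 values of 11.47 occupy positions 8–9 → average rank (8+9)/2 = 8.5.
Batch X values → pooled ranks: 13.45→4, 12.52→6.5, 12.52→6.5, 13.8→1, 13.79→2.5, 11.47→8.5
Rank sum = 4 + 6.5 + 6.5 + 1 + 2.5 + 8.5 = 29

29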